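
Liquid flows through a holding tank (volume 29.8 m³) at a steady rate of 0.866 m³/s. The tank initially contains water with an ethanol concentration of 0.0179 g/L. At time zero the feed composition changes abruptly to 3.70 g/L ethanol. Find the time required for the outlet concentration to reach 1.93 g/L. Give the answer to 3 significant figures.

Mass balance on the solute (V constant): V dC/dt = Q(C_in − C), so τ = V/Q = 34.411 s.
C(t) = C_in + (C₀ − C_in) e^(−t/τ). Set C = 1.93 and solve for t:
e^(−t/τ) = (C − C_in)/(C₀ − C_in) = (1.93 − 3.70)/(0.0179 − 3.70) = 0.48070
t = −τ ln(…) = 34.411 × 0.73250 = 25.206 s.

25.2 s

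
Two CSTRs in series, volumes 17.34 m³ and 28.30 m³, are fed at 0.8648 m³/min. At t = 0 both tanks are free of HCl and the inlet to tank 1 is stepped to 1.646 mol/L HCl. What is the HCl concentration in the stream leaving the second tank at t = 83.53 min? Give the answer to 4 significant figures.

1.355 mol/L

Species balance on tank i: dCᵢ/dt = (Cᵢ₋₁ − Cᵢ)/τᵢ with τᵢ = Vᵢ/Q.
τ₁ = 17.34/0.8648 = 20.0509 min; τ₂ = 28.30/0.8648 = 32.7243 min.
Solving the cascade with C₁(0)=C₂(0)=0 gives C₂(t) = C_in[1 − (τ₁ e^(−t/τ₁) − τ₂ e^(−t/τ₂))/(τ₁ − τ₂)].
At t = 83.53: e^(−t/τ₁) = 0.0155157, e^(−t/τ₂) = 0.0778840.
C₂ = 1.646·[1 − (20.0509·0.0155157 − 32.7243·0.0778840)/(-12.6735)] = 1.646·0.823442 = 1.35539 mol/L.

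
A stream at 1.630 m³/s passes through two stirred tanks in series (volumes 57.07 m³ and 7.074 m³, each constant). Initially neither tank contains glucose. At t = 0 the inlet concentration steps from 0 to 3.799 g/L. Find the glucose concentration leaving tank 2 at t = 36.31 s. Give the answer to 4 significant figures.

2.262 g/L

Each tank obeys Vᵢ dCᵢ/dt = Q(Cᵢ₋₁ − Cᵢ), so τᵢ = Vᵢ/Q.
τ₁ = 57.07/1.630 = 35.0123 s; τ₂ = 7.074/1.630 = 4.33988 s.
Solving the cascade with C₁(0)=C₂(0)=0 gives C₂(t) = C_in[1 − (τ₁ e^(−t/τ₁) − τ₂ e^(−t/τ₂))/(τ₁ − τ₂)].
At t = 36.31: e^(−t/τ₁) = 0.354494, e^(−t/τ₂) = 0.000232506.
C₂ = 3.799·[1 − (35.0123·0.354494 − 4.33988·0.000232506)/(30.6724)] = 3.799·0.595382 = 2.26185 g/L.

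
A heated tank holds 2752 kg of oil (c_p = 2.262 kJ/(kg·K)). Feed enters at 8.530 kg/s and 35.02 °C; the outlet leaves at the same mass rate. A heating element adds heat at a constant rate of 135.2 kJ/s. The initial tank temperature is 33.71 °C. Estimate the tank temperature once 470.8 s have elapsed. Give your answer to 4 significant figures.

40.09 °C

M c_p dT/dt = ṁ c_p (T_in − T) + Q̇.
Rearrange: dT/dt = (T_ss − T)/τ with τ = M/ṁ = 322.626 s and T_ss = T_in + Q̇/(ṁ c_p) = 42.0270 °C.
This is linear first-order; T(t) = T_ss + (T₀ − T_ss) e^(−t/τ).
T(470.8) = 42.0270 + (-8.31705)·e^(−470.8/322.626) = 42.0270 + (-8.31705)·0.232405 = 40.0941 °C.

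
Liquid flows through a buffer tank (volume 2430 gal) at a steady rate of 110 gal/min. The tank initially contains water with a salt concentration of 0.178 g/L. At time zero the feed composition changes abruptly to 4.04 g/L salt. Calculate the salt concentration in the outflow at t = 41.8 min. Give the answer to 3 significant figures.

3.46 g/L

Transient balance on the dissolved component: V dC/dt = Q(C_in − C).
Rewrite as dC/dt + C/τ = C_in/τ, τ = V/Q = 22.091 min.
Solution: C(t) = C_in + (C₀ − C_in) e^(−t/τ).
C(41.8) = 4.04 + (0.178 − 4.04)·e^(−41.8/22.091) = 4.04 + (-3.8620)·0.15074 = 3.4578 g/L.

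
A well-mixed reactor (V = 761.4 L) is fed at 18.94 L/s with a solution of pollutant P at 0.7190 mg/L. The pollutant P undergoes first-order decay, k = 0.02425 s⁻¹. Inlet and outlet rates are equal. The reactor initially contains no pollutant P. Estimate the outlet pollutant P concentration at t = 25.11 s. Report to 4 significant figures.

Accumulation = in − out − consumed: V dC/dt = Q C_in − Q C − k V C.
dC/dt = (Q/V) C_in − (Q/V + k) C; effective rate a = Q/V + k = 0.0248752 + 0.02425 = 0.0491252 s⁻¹.
C_ss = Q C_in/(Q + kV) = 0.364075 mg/L; C(t) = C_ss + (C₀ − C_ss) e^(−a t).
C(25.11) = 0.364075 + (-0.364075)·e^(−0.0491252·25.11) = 0.364075 + (-0.364075)·0.291261 = 0.258034 mg/L.

0.2580 mg/L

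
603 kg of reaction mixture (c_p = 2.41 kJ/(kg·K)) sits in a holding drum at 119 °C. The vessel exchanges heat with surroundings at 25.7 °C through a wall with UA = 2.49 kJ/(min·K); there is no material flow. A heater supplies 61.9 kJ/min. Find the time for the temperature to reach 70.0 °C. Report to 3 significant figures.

Lumped-capacitance energy balance: M c_p dT/dt = UA(T_amb − T) + Q̇.
τ = M c_p/UA = 583.63 min; T_ss = T_amb + Q̇/UA = 25.7 + 61.9/2.49 = 50.559 °C.
T(t) = T_ss + (T₀ − T_ss)e^(−t/τ); set T = 70.0:
t = −τ ln[(T − T_ss)/(T₀ − T_ss)] = −583.63 · ln(0.28405) = 734.55 min.

735 min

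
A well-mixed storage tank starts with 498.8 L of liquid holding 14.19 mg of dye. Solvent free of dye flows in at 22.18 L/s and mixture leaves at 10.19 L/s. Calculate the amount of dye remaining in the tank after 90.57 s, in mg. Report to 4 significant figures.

Total volume: dV/dt = Q_in − Q_out = 11.9900 L/s, so V(t) = 498.8 + 11.9900 t and V(90.57) = 1584.73 L.
No dye enters, so dm/dt = −Q_out · (m/V).
dm/m = −Q_out dt/(V₀ + 11.9900 t); integrating gives ln(m/m₀) = −(Q_out/(Q_in−Q_out)) ln(V/V₀).
m = m₀ (V₀/V)^(Q_out/(Q_in−Q_out)) = 14.19 × (498.8/1584.73)^(0.849875) = 5.31275 mg.

5.313 mg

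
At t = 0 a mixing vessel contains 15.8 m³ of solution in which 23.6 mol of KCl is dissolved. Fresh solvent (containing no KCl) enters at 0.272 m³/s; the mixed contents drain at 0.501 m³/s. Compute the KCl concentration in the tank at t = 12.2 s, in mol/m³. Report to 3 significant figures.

Let m(t) be the amount of KCl. Volume: V(t) = V₀ + (Q_in − Q_out) t = 15.8 − 0.22900 t; V(12.2) = 13.006 m³.
Solute balance: dm/dt = 0 − Q_out C = −Q_out m/V(t).
Separate: dm/m = −Q_out dt/V(t) ⇒ ln(m/m₀) = −(Q_out/(Q_in−Q_out)) ln(V/V₀).
m = m₀ (V₀/V)^(Q_out/(Q_in−Q_out)) = 23.6 × (15.8/13.006)^(-2.1878) = 15.418 mol.
C = m/V = 15.418/13.006 = 1.1854 mol/m³.

1.19 mol/m³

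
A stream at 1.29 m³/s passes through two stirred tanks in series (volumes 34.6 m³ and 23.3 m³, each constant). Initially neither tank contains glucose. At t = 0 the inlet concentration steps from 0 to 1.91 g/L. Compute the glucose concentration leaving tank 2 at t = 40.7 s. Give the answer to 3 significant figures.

1.04 g/L

Species balance on tank i: dCᵢ/dt = (Cᵢ₋₁ − Cᵢ)/τᵢ with τᵢ = Vᵢ/Q.
τ₁ = 34.6/1.29 = 26.822 s; τ₂ = 23.3/1.29 = 18.062 s.
Tank 1: C₁ = C_in(1 − e^(−t/τ₁)). Tank 2 (τ₁ ≠ τ₂): C₂ = C_in[1 − (τ₁ e^(−t/τ₁) − τ₂ e^(−t/τ₂))/(τ₁ − τ₂)].
At t = 40.7: e^(−t/τ₁) = 0.21928, e^(−t/τ₂) = 0.10505.
C₂ = 1.91·[1 − (26.822·0.21928 − 18.062·0.10505)/(8.7597)] = 1.91·0.54519 = 1.0413 g/L.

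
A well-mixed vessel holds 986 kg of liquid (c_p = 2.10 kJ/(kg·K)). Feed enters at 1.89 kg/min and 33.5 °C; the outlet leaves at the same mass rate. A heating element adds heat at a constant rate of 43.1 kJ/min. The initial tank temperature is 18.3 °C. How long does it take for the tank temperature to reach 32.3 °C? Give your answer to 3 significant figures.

M c_p dT/dt = ṁ c_p (T_in − T) + Q̇.
τ = M/ṁ = 521.69 min; T_ss = T_in + Q̇/(ṁ c_p) = 44.359 °C.
T(t) = T_ss + (T₀ − T_ss) e^(−t/τ). Set T = 32.3:
e^(−t/τ) = (32.3 − 44.359)/(18.3 − 44.359) = 0.46276
t = −521.69 · ln(0.46276) = 401.99 min.

402 min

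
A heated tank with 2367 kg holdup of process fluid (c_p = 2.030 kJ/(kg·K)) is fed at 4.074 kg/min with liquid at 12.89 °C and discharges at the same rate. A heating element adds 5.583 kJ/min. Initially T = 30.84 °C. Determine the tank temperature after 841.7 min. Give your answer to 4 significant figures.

17.62 °C

Unsteady energy balance on the tank contents: M c_p dT/dt = ṁ c_p (T_in − T) + 5.583.
τ = M/ṁ = 581.001 min; T_ss = T_in + Q̇/(ṁ c_p) = 12.89 + 5.583/(4.074·2.030) = 13.5651 °C.
Solution: T(t) = T_ss + (T₀ − T_ss) e^(−t/τ).
T(841.7) = 13.5651 + (17.2749)·e^(−841.7/581.001) = 13.5651 + (17.2749)·0.234874 = 17.6225 °C.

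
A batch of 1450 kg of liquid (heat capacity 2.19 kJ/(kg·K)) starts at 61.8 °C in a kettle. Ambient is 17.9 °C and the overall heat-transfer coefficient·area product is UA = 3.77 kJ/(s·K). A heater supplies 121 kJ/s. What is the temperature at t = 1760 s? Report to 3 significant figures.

First-law balance (no shaft work): M c_p dT/dt = −UA(T − T_amb) + Q̇.
dT/dt = (T_ss − T)/τ with T_ss = T_amb + Q̇/UA = 17.9 + 121/3.77 = 49.995 °C, τ = M c_p/UA = 1450·2.19/3.77 = 842.31 s.
Integrating: T(t) = T_ss + (T₀ − T_ss) e^(−t/τ).
T(1760) = 49.995 + (11.805)·0.12375 = 51.456 °C.

51.5 °C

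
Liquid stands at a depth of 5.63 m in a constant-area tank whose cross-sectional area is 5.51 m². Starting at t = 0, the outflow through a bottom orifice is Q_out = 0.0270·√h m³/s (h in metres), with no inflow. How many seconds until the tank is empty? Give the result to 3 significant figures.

968 s

A dh/dt = −Q_out = −0.0270 √h.
∫ h^(−1/2) dh = −(0.0270/A) ∫ dt, giving 2√h = 2√h₀ − (0.0270/A) t.
Tank is empty when √h = 0: t_empty = 2A√h₀/0.0270.
t_empty = 2·5.51·√5.63/0.0270 = 11.020·2.3728/0.0270 = 968.44 s.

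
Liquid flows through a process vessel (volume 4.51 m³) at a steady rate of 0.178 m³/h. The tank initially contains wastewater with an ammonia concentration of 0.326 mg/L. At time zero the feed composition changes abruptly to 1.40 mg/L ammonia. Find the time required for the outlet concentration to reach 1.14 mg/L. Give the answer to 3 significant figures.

35.9 h

Species balance: V dC/dt = Q(C_in − C) ⇒ τ = V/Q = 25.337 h.
C(t) = C_in + (C₀ − C_in) e^(−t/τ). Set C = 1.14 and solve for t:
e^(−t/τ) = (C − C_in)/(C₀ − C_in) = (1.14 − 1.40)/(0.326 − 1.40) = 0.24209
t = −τ ln(…) = 25.337 × 1.4185 = 35.940 h.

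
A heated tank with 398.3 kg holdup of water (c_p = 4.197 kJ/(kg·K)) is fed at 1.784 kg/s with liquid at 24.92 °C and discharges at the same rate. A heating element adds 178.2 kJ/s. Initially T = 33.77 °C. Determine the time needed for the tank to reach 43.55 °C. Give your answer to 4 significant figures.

237.1 s

Unsteady energy balance on the tank contents: M c_p dT/dt = ṁ c_p (T_in − T) + 178.2.
τ = M/ṁ = 223.262 s; T_ss = T_in + Q̇/(ṁ c_p) = 48.7198 °C.
T(t) = T_ss + (T₀ − T_ss) e^(−t/τ). Set T = 43.55:
e^(−t/τ) = (43.55 − 48.7198)/(33.77 − 48.7198) = 0.345812
t = −223.262 · ln(0.345812) = 237.073 s.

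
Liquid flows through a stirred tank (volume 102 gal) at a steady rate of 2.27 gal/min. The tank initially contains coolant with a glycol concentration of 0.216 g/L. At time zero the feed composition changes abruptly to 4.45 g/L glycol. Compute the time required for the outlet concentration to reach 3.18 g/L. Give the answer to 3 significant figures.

Species balance on the tank: V dC/dt = Q(C_in − C), so τ = V/Q = 44.934 min.
C(t) = C_in + (C₀ − C_in) e^(−t/τ). Set C = 3.18 and solve for t:
e^(−t/τ) = (C − C_in)/(C₀ − C_in) = (3.18 − 4.45)/(0.216 − 4.45) = 0.29995
t = −τ ln(…) = 44.934 × 1.2041 = 54.106 min.

54.1 min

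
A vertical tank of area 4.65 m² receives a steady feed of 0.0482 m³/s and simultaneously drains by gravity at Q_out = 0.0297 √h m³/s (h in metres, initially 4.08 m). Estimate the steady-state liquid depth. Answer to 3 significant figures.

A dh/dt = Q_in − 0.0297 √h. Steady state requires inflow = outflow:
Q_in = 0.0297 √h_ss ⇒ √h_ss = 0.0482/0.0297 = 1.6229.
h_ss = 1.6229² = 2.6338 m. (Since h₀ = 4.08 m > h_ss, the level will fall toward this value.)

2.63 m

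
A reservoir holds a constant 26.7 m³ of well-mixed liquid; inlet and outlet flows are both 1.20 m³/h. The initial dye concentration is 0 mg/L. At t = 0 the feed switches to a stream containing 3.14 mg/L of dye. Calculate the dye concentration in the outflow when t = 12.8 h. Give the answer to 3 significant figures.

Unsteady species balance (constant V, well mixed): V dC/dt = Q(C_in − C).
Rewrite as dC/dt + C/τ = C_in/τ, τ = V/Q = 22.250 h.
This is linear first-order; C(t) = C_in + (C₀ − C_in) e^(−t/τ).
C(12.8) = 3.14 + (0 − 3.14)·e^(−12.8/22.250) = 3.14 + (-3.1400)·0.56255 = 1.3736 mg/L.

1.37 mg/L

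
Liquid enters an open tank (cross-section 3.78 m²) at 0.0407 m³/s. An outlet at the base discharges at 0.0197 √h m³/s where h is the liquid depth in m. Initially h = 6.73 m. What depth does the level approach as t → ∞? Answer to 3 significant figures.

Mass balance (ρ constant): A dh/dt = Q_in − 0.0197 √h. At steady state dh/dt = 0:
Q_in = 0.0197 √h_ss ⇒ √h_ss = 0.0407/0.0197 = 2.0660.
h_ss = 2.0660² = 4.2683 m. (Since h₀ = 6.73 m > h_ss, the level will fall toward this value.)

4.27 m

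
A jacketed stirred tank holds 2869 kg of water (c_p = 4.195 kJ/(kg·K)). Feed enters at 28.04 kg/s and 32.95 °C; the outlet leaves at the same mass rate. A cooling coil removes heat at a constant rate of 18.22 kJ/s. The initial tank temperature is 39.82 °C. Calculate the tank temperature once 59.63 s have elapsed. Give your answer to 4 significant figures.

36.72 °C

M c_p dT/dt = ṁ c_p (T_in − T) − Q̇.
τ = M/ṁ = 102.318 s; T_ss = T_in − Q̇/(ṁ c_p) = 32.95 − 18.22/(28.04·4.195) = 32.7951 °C.
Integrating: T(t) = T_ss + (T₀ − T_ss) e^(−t/τ).
T(59.63) = 32.7951 + (7.02490)·e^(−59.63/102.318) = 32.7951 + (7.02490)·0.558338 = 36.7174 °C.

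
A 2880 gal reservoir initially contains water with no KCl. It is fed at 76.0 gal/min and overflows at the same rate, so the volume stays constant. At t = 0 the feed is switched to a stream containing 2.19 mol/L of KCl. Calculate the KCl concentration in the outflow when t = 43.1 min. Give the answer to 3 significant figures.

1.49 mol/L

Accumulation = in − out for the solute gives V dC/dt = Q(C_in − C).
Time constant τ = V/Q = 2880/76.0 = 37.895 min.
Integrating: C(t) = C_in + (C₀ − C_in) e^(−t/τ).
C(43.1) = 2.19 + (0 − 2.19)·e^(−43.1/37.895) = 2.19 + (-2.1900)·0.32066 = 1.4877 mol/L.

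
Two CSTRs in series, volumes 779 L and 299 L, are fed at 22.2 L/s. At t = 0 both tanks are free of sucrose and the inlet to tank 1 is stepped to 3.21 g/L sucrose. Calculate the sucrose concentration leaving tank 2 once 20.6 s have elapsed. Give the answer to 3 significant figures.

Species balance on tank i: dCᵢ/dt = (Cᵢ₋₁ − Cᵢ)/τᵢ with τᵢ = Vᵢ/Q.
τ₁ = 779/22.2 = 35.090 s; τ₂ = 299/22.2 = 13.468 s.
Solving the cascade with C₁(0)=C₂(0)=0 gives C₂(t) = C_in[1 − (τ₁ e^(−t/τ₁) − τ₂ e^(−t/τ₂))/(τ₁ − τ₂)].
At t = 20.6: e^(−t/τ₁) = 0.55596, e^(−t/τ₂) = 0.21664.
C₂ = 3.21·[1 − (35.090·0.55596 − 13.468·0.21664)/(21.622)] = 3.21·0.23268 = 0.74689 g/L.

0.747 g/L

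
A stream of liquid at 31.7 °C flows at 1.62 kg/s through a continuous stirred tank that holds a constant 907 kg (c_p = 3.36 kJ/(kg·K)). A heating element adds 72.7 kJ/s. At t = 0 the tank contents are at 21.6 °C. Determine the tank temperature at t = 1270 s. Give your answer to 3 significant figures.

Energy balance: M c_p dT/dt = ṁ c_p (T_in − T) + 72.7.
Rearrange: dT/dt = (T_ss − T)/τ with τ = M/ṁ = 559.88 s and T_ss = T_in + Q̇/(ṁ c_p) = 45.056 °C.
Solution: T(t) = T_ss + (T₀ − T_ss) e^(−t/τ).
T(1270) = 45.056 + (-23.456)·e^(−1270/559.88) = 45.056 + (-23.456)·0.10348 = 42.629 °C.

42.6 °C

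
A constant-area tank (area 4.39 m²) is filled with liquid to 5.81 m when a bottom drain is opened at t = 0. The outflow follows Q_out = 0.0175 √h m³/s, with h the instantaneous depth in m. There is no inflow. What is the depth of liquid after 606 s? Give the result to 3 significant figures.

1.45 m

Volume balance on the tank: A dh/dt = −0.0175 √h.
Separate and integrate: 2(√h − √h₀) = −(0.0175/A) t.
√h = √5.81 − 0.0175·606/(2·4.39) = 2.4104 − 1.2079 = 1.2025.
h = 1.2025² = 1.4461 m.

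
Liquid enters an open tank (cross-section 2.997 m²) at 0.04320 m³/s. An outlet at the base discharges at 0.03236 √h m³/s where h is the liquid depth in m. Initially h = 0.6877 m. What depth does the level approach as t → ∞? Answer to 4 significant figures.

A dh/dt = Q_in − 0.03236 √h. Steady state requires inflow = outflow:
Q_in = 0.03236 √h_ss ⇒ √h_ss = 0.04320/0.03236 = 1.33498.
h_ss = 1.33498² = 1.78218 m. (Since h₀ = 0.6877 m < h_ss, the level will rise toward this value.)

1.782 m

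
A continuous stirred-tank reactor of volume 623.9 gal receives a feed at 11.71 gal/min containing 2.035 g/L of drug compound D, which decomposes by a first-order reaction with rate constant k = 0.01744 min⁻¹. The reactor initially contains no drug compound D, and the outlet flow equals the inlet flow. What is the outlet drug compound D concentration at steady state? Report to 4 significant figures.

Species balance: V dC/dt = Q C_in − Q C − k V C.
Steady state (dC/dt = 0): C_ss = Q C_in/(Q + kV) = C_in/(1 + kV/Q).
C_ss = 11.71·2.035/(11.71 + 0.01744·623.9) = 23.8299/22.5908 = 1.05485 g/L.

1.055 g/L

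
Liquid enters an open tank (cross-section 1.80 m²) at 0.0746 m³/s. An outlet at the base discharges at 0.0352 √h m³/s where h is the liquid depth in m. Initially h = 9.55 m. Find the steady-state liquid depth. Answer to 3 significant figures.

4.49 m

Volume balance on the tank: A dh/dt = Q_in − 0.0352 √h. At steady state dh/dt = 0:
Q_in = 0.0352 √h_ss ⇒ √h_ss = 0.0746/0.0352 = 2.1193.
h_ss = 2.1193² = 4.4915 m. (Since h₀ = 9.55 m > h_ss, the level will fall toward this value.)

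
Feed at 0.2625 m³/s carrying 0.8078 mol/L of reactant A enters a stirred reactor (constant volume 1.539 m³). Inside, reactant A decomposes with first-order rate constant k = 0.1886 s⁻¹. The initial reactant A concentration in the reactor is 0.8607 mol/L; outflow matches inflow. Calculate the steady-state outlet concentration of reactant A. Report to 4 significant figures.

V dC/dt = Q(C_in − C) − k V C.
Steady state (dC/dt = 0): C_ss = Q C_in/(Q + kV) = C_in/(1 + kV/Q).
C_ss = 0.2625·0.8078/(0.2625 + 0.1886·1.539) = 0.212047/0.552755 = 0.383619 mol/L.

0.3836 mol/L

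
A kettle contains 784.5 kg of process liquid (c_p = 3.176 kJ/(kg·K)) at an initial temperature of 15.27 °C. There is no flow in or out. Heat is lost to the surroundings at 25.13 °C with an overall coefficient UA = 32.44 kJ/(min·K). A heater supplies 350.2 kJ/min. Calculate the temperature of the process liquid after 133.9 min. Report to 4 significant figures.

Heat balance on the well-mixed liquid: M c_p dT/dt = −UA(T − T_amb) + Q̇.
dT/dt = (T_ss − T)/τ with T_ss = T_amb + Q̇/UA = 25.13 + 350.2/32.44 = 35.9253 °C, τ = M c_p/UA = 784.5·3.176/32.44 = 76.8055 min.
Solution: T(t) = T_ss + (T₀ − T_ss) e^(−t/τ).
T(133.9) = 35.9253 + (-20.6553)·0.174931 = 32.3121 °C.

32.31 °C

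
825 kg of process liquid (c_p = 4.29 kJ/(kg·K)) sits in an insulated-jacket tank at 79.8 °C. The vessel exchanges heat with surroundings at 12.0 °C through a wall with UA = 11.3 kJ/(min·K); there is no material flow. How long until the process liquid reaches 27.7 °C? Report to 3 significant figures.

458 min

Energy balance: M c_p dT/dt = −UA(T − T_amb).
τ = M c_p/UA = 313.21 min; T_ss = T_amb = 12.000 °C.
T(t) = T_ss + (T₀ − T_ss)e^(−t/τ); set T = 27.7:
t = −τ ln[(T − T_ss)/(T₀ − T_ss)] = −313.21 · ln(0.23156) = 458.19 min.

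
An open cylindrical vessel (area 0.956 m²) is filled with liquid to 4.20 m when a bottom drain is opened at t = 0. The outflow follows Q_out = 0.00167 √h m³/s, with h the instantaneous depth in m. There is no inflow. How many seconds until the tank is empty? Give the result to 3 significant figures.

2350 s

With no inflow, A dh/dt = −0.00167 √h.
This is separable: 2 d(√h)/dt = −0.00167/A, so √h = √h₀ − (0.00167/(2A)) t.
Set h = 0: 2√h₀ = (0.00167/A) t_empty ⇒ t_empty = 2A√h₀/0.00167.
t_empty = 2·0.956·√4.20/0.00167 = 1.9120·2.0494/0.00167 = 2346.4 s.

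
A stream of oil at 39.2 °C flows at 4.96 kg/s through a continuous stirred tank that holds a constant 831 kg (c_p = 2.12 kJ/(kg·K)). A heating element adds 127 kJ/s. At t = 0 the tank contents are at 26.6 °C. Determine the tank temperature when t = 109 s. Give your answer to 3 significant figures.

Unsteady energy balance on the tank contents: M c_p dT/dt = ṁ c_p (T_in − T) + 127.
τ = M/ṁ = 167.54 s; T_ss = T_in + Q̇/(ṁ c_p) = 39.2 + 127/(4.96·2.12) = 51.278 °C.
This is linear first-order; T(t) = T_ss + (T₀ − T_ss) e^(−t/τ).
T(109) = 51.278 + (-24.678)·e^(−109/167.54) = 51.278 + (-24.678)·0.52174 = 38.402 °C.

38.4 °C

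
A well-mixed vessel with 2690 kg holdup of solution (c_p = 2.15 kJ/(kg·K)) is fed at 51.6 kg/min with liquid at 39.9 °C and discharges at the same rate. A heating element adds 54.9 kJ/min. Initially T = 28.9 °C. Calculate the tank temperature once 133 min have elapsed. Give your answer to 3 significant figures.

39.5 °C

Heat balance on the well-mixed liquid: M c_p dT/dt = ṁ c_p (T_in − T) + 54.9.
Rearrange: dT/dt = (T_ss − T)/τ with τ = M/ṁ = 52.132 min and T_ss = T_in + Q̇/(ṁ c_p) = 40.395 °C.
T approaches T_ss exponentially: T(t) = T_ss + (T₀ − T_ss) e^(−t/τ).
T(133) = 40.395 + (-11.495)·e^(−133/52.132) = 40.395 + (-11.495)·0.077986 = 39.498 °C.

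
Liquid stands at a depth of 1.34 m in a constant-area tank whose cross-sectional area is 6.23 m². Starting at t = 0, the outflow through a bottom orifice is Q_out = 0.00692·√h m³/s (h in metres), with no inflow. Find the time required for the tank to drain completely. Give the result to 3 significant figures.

2080 s

Volume balance on the tank: A dh/dt = −0.00692 √h.
∫ h^(−1/2) dh = −(0.00692/A) ∫ dt, giving 2√h = 2√h₀ − (0.00692/A) t.
Tank is empty when √h = 0: t_empty = 2A√h₀/0.00692.
t_empty = 2·6.23·√1.34/0.00692 = 12.460·1.1576/0.00692 = 2084.3 s.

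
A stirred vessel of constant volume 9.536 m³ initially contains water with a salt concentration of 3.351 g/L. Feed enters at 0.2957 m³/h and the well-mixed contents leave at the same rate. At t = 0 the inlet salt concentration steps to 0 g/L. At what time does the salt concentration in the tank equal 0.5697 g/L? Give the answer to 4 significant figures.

57.14 h

Species balance: V dC/dt = Q(C_in − C) ⇒ τ = V/Q = 32.2489 h.
C(t) = C_in + (C₀ − C_in) e^(−t/τ). Set C = 0.5697 and solve for t:
e^(−t/τ) = (C − C_in)/(C₀ − C_in) = (0.5697 − 0)/(3.351 − 0) = 0.170009
t = −τ ln(…) = 32.2489 × 1.77190 = 57.1420 h.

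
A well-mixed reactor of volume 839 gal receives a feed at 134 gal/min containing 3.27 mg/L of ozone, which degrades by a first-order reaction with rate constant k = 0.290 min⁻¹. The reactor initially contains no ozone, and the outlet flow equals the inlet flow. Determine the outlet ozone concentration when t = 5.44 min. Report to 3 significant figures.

V dC/dt = Q(C_in − C) − k V C.
This is linear with rate a = Q/V + k = 0.44971 min⁻¹.
C_ss = Q C_in/(Q + kV) = 1.1613 mg/L; C(t) = C_ss + (C₀ − C_ss) e^(−a t).
C(5.44) = 1.1613 + (-1.1613)·e^(−0.44971·5.44) = 1.1613 + (-1.1613)·0.086601 = 1.0608 mg/L.

1.06 mg/L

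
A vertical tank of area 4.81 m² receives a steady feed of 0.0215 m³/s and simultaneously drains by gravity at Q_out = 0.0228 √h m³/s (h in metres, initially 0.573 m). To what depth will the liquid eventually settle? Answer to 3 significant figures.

Level balance: A dh/dt = 0.0215 − 0.0228 √h. Setting dh/dt = 0:
Q_in = 0.0228 √h_ss ⇒ √h_ss = 0.0215/0.0228 = 0.94298.
h_ss = 0.94298² = 0.88922 m. (Since h₀ = 0.573 m < h_ss, the level will rise toward this value.)

0.889 m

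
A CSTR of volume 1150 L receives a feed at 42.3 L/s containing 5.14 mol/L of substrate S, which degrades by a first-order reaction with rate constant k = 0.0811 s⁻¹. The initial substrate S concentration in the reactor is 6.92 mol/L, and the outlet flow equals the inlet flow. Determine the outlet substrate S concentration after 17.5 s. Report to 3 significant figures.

2.28 mol/L

Accumulation = in − out − consumed: V dC/dt = Q C_in − Q C − k V C.
This is linear with rate a = Q/V + k = 0.11788 s⁻¹.
C_ss = Q C_in/(Q + kV) = 1.6038 mol/L; C(t) = C_ss + (C₀ − C_ss) e^(−a t).
C(17.5) = 1.6038 + (5.3162)·e^(−0.11788·17.5) = 1.6038 + (5.3162)·0.12708 = 2.2794 mol/L.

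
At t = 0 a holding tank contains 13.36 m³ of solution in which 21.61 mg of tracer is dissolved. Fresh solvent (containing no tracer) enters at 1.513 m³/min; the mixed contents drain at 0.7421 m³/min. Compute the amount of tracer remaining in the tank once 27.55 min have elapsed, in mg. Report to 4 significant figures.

8.647 mg

Let m(t) be the amount of tracer. Volume: V(t) = V₀ + (Q_in − Q_out) t = 13.36 + 0.770900 t; V(27.55) = 34.5983 m³.
Species balance (pure solvent in): dm/dt = −Q_out · m/V(t).
dm/m = −Q_out dt/(V₀ + 0.770900 t); integrating gives ln(m/m₀) = −(Q_out/(Q_in−Q_out)) ln(V/V₀).
m = m₀ (V₀/V)^(Q_out/(Q_in−Q_out)) = 21.61 × (13.36/34.5983)^(0.962641) = 8.64659 mg.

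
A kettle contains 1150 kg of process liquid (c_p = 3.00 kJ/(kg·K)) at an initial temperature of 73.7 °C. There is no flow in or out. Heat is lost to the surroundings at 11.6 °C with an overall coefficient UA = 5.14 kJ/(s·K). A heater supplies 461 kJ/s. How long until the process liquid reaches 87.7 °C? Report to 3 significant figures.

475 s

M c_p dT/dt = −UA(T − T_amb) + Q̇.
τ = M c_p/UA = 671.21 s; T_ss = T_amb + Q̇/UA = 11.6 + 461/5.14 = 101.29 °C.
T(t) = T_ss + (T₀ − T_ss)e^(−t/τ); set T = 87.7:
t = −τ ln[(T − T_ss)/(T₀ − T_ss)] = −671.21 · ln(0.49255) = 475.33 s.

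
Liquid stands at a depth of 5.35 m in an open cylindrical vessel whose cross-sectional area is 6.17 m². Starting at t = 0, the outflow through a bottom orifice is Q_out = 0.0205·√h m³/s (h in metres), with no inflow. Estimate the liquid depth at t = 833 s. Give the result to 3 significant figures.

With no inflow, A dh/dt = −0.0205 √h.
∫ h^(−1/2) dh = −(0.0205/A) ∫ dt, giving 2√h = 2√h₀ − (0.0205/A) t.
√h = √5.35 − 0.0205·833/(2·6.17) = 2.3130 − 1.3838 = 0.92917.
h = 0.92917² = 0.86336 m.

0.863 m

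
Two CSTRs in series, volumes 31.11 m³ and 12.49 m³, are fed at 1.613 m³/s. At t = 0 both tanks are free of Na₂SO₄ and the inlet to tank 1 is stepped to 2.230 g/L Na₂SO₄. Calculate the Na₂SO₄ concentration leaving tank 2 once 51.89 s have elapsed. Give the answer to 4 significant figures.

Species balance on tank i: dCᵢ/dt = (Cᵢ₋₁ − Cᵢ)/τᵢ with τᵢ = Vᵢ/Q.
τ₁ = 31.11/1.613 = 19.2870 s; τ₂ = 12.49/1.613 = 7.74334 s.
Tank 1: C₁ = C_in(1 − e^(−t/τ₁)). Tank 2 (τ₁ ≠ τ₂): C₂ = C_in[1 − (τ₁ e^(−t/τ₁) − τ₂ e^(−t/τ₂))/(τ₁ − τ₂)].
At t = 51.89: e^(−t/τ₁) = 0.0678533, e^(−t/τ₂) = 0.00122938.
C₂ = 2.230·[1 − (19.2870·0.0678533 − 7.74334·0.00122938)/(11.5437)] = 2.230·0.887456 = 1.97903 g/L.

1.979 g/L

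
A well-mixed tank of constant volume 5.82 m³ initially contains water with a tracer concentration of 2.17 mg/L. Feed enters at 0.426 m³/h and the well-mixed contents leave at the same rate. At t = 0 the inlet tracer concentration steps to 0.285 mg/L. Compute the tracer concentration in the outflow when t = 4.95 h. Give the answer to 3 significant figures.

Species balance on the tank: V dC/dt = Q(C_in − C).
So dC/dt = (C_in − C)/τ with τ = V/Q = 5.82/0.426 = 13.662 h.
Integrating: C(t) = C_in + (C₀ − C_in) e^(−t/τ).
C(4.95) = 0.285 + (2.17 − 0.285)·e^(−4.95/13.662) = 0.285 + (1.8850)·0.69606 = 1.5971 mg/L.

1.60 mg/L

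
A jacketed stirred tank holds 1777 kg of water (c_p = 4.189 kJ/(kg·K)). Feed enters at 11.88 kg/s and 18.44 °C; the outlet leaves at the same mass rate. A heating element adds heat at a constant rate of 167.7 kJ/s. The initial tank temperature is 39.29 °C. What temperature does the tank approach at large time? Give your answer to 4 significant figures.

Energy balance: M c_p dT/dt = ṁ c_p (T_in − T) + 167.7.
At steady state dT/dt = 0 ⇒ T_ss = T_in + Q̇/(ṁ c_p) = 18.44 + 167.7/(11.88·4.189) = 21.8098 °C.

21.81 °C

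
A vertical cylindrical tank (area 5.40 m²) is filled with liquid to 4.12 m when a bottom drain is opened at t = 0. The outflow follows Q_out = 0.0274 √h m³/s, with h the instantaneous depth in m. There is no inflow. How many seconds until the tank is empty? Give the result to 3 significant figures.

A dh/dt = −Q_out = −0.0274 √h.
Separate and integrate: 2(√h − √h₀) = −(0.0274/A) t.
Tank is empty when √h = 0: t_empty = 2A√h₀/0.0274.
t_empty = 2·5.40·√4.12/0.0274 = 10.800·2.0298/0.0274 = 800.06 s.

800 s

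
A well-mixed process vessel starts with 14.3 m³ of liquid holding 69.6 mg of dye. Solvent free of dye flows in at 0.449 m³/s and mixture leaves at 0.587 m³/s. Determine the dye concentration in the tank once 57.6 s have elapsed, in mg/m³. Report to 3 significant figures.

Total volume: dV/dt = Q_in − Q_out = -0.13800 m³/s, so V(t) = 14.3 − 0.13800 t and V(57.6) = 6.3512 m³.
Solute balance: dm/dt = 0 − Q_out C = −Q_out m/V(t).
Separate: dm/m = −Q_out dt/V(t) ⇒ ln(m/m₀) = −(Q_out/(Q_in−Q_out)) ln(V/V₀).
m = m₀ (V₀/V)^(Q_out/(Q_in−Q_out)) = 69.6 × (14.3/6.3512)^(-4.2536) = 2.2044 mg.
C = m/V = 2.2044/6.3512 = 0.34708 mg/m³.

0.347 mg/m³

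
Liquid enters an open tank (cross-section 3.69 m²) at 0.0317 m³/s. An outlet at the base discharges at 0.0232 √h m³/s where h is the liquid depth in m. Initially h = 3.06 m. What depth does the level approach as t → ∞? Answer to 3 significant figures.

1.87 m

A dh/dt = Q_in − 0.0232 √h. Steady state requires inflow = outflow:
Q_in = 0.0232 √h_ss ⇒ √h_ss = 0.0317/0.0232 = 1.3664.
h_ss = 1.3664² = 1.8670 m. (Since h₀ = 3.06 m > h_ss, the level will fall toward this value.)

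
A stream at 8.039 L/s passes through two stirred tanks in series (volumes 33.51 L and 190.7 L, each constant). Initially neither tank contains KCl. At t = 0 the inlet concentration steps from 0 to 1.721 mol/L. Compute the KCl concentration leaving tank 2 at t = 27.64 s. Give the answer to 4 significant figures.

Time constants: τᵢ = Vᵢ/Q for each well-mixed tank.
τ₁ = 33.51/8.039 = 4.16843 s; τ₂ = 190.7/8.039 = 23.7219 s.
Solving the cascade with C₁(0)=C₂(0)=0 gives C₂(t) = C_in[1 − (τ₁ e^(−t/τ₁) − τ₂ e^(−t/τ₂))/(τ₁ − τ₂)].
At t = 27.64: e^(−t/τ₁) = 0.00131911, e^(−t/τ₂) = 0.311870.
C₂ = 1.721·[1 − (4.16843·0.00131911 − 23.7219·0.311870)/(-19.5534)] = 1.721·0.621927 = 1.07034 mol/L.

1.070 mol/L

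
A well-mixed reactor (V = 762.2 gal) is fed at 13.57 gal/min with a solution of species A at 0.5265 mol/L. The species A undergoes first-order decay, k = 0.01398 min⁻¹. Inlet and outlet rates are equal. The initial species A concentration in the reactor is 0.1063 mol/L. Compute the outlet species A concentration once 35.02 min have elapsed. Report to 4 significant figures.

Accumulation = in − out − consumed: V dC/dt = Q C_in − Q C − k V C.
dC/dt = (Q/V) C_in − (Q/V + k) C; effective rate a = Q/V + k = 0.0178037 + 0.01398 = 0.0317837 min⁻¹.
C_ss = Q C_in/(Q + kV) = 0.294920 mol/L; C(t) = C_ss + (C₀ − C_ss) e^(−a t).
C(35.02) = 0.294920 + (-0.188620)·e^(−0.0317837·35.02) = 0.294920 + (-0.188620)·0.328550 = 0.232949 mol/L.

0.2329 mol/L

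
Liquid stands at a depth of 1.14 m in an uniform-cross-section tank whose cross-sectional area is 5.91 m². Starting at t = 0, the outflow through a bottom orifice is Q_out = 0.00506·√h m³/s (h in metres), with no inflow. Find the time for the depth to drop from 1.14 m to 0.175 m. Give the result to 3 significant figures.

1520 s

With no inflow, A dh/dt = −0.00506 √h.
Separate and integrate: 2(√h − √h₀) = −(0.00506/A) t.
t = 2A(√h₀ − √h)/0.00506 = 2·5.91·(√1.14 − √0.175)/0.00506
  = 11.820 × (1.0677 − 0.41833) / 0.00506 = 1516.9 s.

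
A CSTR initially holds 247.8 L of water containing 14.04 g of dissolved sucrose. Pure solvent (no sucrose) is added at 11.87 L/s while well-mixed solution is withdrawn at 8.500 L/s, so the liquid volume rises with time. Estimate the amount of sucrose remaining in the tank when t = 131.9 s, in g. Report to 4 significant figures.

1.052 g

Let m(t) be the amount of sucrose. Volume: V(t) = V₀ + (Q_in − Q_out) t = 247.8 + 3.37000 t; V(131.9) = 692.303 L.
No sucrose enters, so dm/dt = −Q_out · (m/V).
Separate: dm/m = −Q_out dt/V(t) ⇒ ln(m/m₀) = −(Q_out/(Q_in−Q_out)) ln(V/V₀).
m = m₀ (V₀/V)^(Q_out/(Q_in−Q_out)) = 14.04 × (247.8/692.303)^(2.52226) = 1.05184 g.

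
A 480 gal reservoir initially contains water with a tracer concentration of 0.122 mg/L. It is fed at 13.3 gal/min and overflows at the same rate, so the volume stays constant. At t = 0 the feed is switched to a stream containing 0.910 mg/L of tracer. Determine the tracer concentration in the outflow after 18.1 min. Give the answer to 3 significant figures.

0.433 mg/L

Transient balance on the dissolved component: V dC/dt = Q(C_in − C).
Rewrite as dC/dt + C/τ = C_in/τ, τ = V/Q = 36.090 min.
Solution: C(t) = C_in + (C₀ − C_in) e^(−t/τ).
C(18.1) = 0.910 + (0.122 − 0.910)·e^(−18.1/36.090) = 0.910 + (-0.78800)·0.60561 = 0.43278 mg/L.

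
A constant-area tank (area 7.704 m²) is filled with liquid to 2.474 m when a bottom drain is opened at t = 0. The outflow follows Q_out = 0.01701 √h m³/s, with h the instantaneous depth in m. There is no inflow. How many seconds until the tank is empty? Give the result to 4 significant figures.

1425 s

With no inflow, A dh/dt = −0.01701 √h.
This is separable: 2 d(√h)/dt = −0.01701/A, so √h = √h₀ − (0.01701/(2A)) t.
Set h = 0: 2√h₀ = (0.01701/A) t_empty ⇒ t_empty = 2A√h₀/0.01701.
t_empty = 2·7.704·√2.474/0.01701 = 15.4080·1.57290/0.01701 = 1424.76 s.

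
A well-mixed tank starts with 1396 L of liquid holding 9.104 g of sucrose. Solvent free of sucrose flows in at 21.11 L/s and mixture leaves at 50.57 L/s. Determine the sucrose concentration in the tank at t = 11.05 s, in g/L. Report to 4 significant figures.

0.005392 g/L

Let m(t) be the amount of sucrose. Volume: V(t) = V₀ + (Q_in − Q_out) t = 1396 − 29.4600 t; V(11.05) = 1070.47 L.
Solute balance: dm/dt = 0 − Q_out C = −Q_out m/V(t).
dm/m = −Q_out dt/(V₀ − 29.4600 t); integrating gives ln(m/m₀) = −(Q_out/(Q_in−Q_out)) ln(V/V₀).
m = m₀ (V₀/V)^(Q_out/(Q_in−Q_out)) = 9.104 × (1396/1070.47)^(-1.71656) = 5.77154 g.
C = m/V = 5.77154/1070.47 = 0.00539161 g/L.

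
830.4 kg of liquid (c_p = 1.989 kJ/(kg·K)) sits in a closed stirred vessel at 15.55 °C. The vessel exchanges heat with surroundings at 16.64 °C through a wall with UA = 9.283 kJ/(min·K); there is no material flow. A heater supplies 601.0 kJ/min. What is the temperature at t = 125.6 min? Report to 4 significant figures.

48.88 °C

Unsteady energy balance on the tank contents: M c_p dT/dt = −UA(T − T_amb) + Q̇.
dT/dt = (T_ss − T)/τ with T_ss = T_amb + Q̇/UA = 16.64 + 601.0/9.283 = 81.3820 °C, τ = M c_p/UA = 830.4·1.989/9.283 = 177.924 min.
This is linear first-order; T(t) = T_ss + (T₀ − T_ss) e^(−t/τ).
T(125.6) = 81.3820 + (-65.8320)·0.493654 = 48.8838 °C.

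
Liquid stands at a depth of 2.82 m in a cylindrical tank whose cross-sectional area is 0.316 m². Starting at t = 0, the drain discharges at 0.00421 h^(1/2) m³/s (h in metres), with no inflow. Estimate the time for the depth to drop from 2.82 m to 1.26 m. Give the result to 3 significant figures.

83.6 s

Mass balance (ρ constant): A dh/dt = −0.00421 √h.
∫ h^(−1/2) dh = −(0.00421/A) ∫ dt, giving 2√h = 2√h₀ − (0.00421/A) t.
t = 2A(√h₀ − √h)/0.00421 = 2·0.316·(√2.82 − √1.26)/0.00421
  = 0.63200 × (1.6793 − 1.1225) / 0.00421 = 83.584 s.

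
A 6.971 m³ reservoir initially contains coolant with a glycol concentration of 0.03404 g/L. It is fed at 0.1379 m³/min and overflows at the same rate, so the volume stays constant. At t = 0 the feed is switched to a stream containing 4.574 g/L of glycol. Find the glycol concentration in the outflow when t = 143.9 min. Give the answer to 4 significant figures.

4.311 g/L

Species balance on the tank: V dC/dt = Q(C_in − C).
Rewrite as dC/dt + C/τ = C_in/τ, τ = V/Q = 50.5511 min.
Solution: C(t) = C_in + (C₀ − C_in) e^(−t/τ).
C(143.9) = 4.574 + (0.03404 − 4.574)·e^(−143.9/50.5511) = 4.574 + (-4.53996)·0.0580400 = 4.31050 g/L.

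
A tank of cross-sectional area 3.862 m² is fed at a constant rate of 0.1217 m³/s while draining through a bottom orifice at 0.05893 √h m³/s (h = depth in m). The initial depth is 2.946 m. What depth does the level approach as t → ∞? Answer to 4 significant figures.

Unsteady balance on liquid volume: A dh/dt = Q_in − 0.05893 √h. At steady state dh/dt = 0:
Q_in = 0.05893 √h_ss ⇒ √h_ss = 0.1217/0.05893 = 2.06516.
h_ss = 2.06516² = 4.26489 m. (Since h₀ = 2.946 m < h_ss, the level will rise toward this value.)

4.265 m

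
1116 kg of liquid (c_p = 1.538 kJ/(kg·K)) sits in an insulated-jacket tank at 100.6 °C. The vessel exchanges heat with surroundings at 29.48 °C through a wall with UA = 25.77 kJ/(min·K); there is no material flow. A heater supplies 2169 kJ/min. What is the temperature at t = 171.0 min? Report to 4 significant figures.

112.6 °C

Lumped-capacitance energy balance: M c_p dT/dt = UA(T_amb − T) + Q̇.
dT/dt = (T_ss − T)/τ with T_ss = T_amb + Q̇/UA = 29.48 + 2169/25.77 = 113.648 °C, τ = M c_p/UA = 1116·1.538/25.77 = 66.6049 min.
T approaches T_ss exponentially: T(t) = T_ss + (T₀ − T_ss) e^(−t/τ).
T(171.0) = 113.648 + (-13.0476)·0.0767364 = 112.646 °C.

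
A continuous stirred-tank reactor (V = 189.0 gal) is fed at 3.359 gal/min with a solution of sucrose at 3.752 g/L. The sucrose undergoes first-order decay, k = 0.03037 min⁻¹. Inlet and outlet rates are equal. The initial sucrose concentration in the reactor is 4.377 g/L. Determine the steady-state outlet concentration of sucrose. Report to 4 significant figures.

1.385 g/L

Accumulation = in − out − consumed: V dC/dt = Q C_in − Q C − k V C.
Steady state (dC/dt = 0): C_ss = Q C_in/(Q + kV) = C_in/(1 + kV/Q).
C_ss = 3.359·3.752/(3.359 + 0.03037·189.0) = 12.6030/9.09893 = 1.38510 g/L.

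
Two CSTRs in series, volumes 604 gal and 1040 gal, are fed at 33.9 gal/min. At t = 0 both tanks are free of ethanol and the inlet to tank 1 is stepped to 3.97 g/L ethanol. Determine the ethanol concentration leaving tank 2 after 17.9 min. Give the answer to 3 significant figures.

Time constants: τᵢ = Vᵢ/Q for each well-mixed tank.
τ₁ = 604/33.9 = 17.817 min; τ₂ = 1040/33.9 = 30.678 min.
Tank 1: C₁ = C_in(1 − e^(−t/τ₁)). Tank 2 (τ₁ ≠ τ₂): C₂ = C_in[1 − (τ₁ e^(−t/τ₁) − τ₂ e^(−t/τ₂))/(τ₁ − τ₂)].
At t = 17.9: e^(−t/τ₁) = 0.36617, e^(−t/τ₂) = 0.55796.
C₂ = 3.97·[1 − (17.817·0.36617 − 30.678·0.55796)/(-12.861)] = 3.97·0.17636 = 0.70013 g/L.

0.700 g/L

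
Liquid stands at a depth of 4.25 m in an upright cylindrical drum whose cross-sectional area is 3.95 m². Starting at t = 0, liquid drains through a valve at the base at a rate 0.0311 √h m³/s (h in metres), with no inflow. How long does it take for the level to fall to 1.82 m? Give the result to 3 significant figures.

With no inflow, A dh/dt = −0.0311 √h.
∫ h^(−1/2) dh = −(0.0311/A) ∫ dt, giving 2√h = 2√h₀ − (0.0311/A) t.
t = 2A(√h₀ − √h)/0.0311 = 2·3.95·(√4.25 − √1.82)/0.0311
  = 7.9000 × (2.0616 − 1.3491) / 0.0311 = 180.98 s.

181 s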